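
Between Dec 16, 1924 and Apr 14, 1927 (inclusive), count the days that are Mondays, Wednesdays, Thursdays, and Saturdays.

Dec 16, 1924 is a Tuesday.
The range spans 850 days (inclusive of both endpoints).
850 = 7 × 121 + 3, so there are 121 full weeks plus 3 extra days.
Each full week contributes 4 days from the set (Mon, Wed, Thu, Sat): 121 × 4 = 484.
The 3 extra days are Tuesday, Wednesday, Thursday — 2 of them qualify.
Total: 484 + 2 = 486.

486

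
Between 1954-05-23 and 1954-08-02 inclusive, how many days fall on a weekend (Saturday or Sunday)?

1954-05-23 is a Sunday.
That's 72 days from start to end, counting both.
72 = 7 × 10 + 2, so there are 10 full weeks plus 2 extra days.
Each full week contributes 2 weekend days (Sat, Sun): 10 × 2 = 20.
The 2 extra days are Sunday, Monday — 1 of them qualifies.
Total: 20 + 1 = 21.

21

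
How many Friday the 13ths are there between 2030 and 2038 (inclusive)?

15

Friday-the-13ths by year:
2030: Sep, Dec
2031: Jun
2032: Feb, Aug
2033: May
2034: Jan, Oct
2035: Apr, Jul
2036: Jun
2037: Feb, Mar, Nov
2038: Aug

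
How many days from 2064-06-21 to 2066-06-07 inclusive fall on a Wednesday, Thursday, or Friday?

306

2064-06-21 is a Saturday.
From 2064-06-21 to 2066-06-07 is 717 days inclusive.
717 = 7 × 102 + 3, so there are 102 full weeks plus 3 extra days.
Each full week contributes 3 days from the set (Wed, Thu, Fri): 102 × 3 = 306.
The 3 extra days are Saturday, Sunday, Monday — none qualify.
Total: 306 + 0 = 306.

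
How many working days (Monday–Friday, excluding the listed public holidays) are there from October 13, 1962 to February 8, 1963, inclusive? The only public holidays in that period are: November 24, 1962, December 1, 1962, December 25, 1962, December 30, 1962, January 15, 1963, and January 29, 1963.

82

October 13, 1962 is a Saturday.
From October 13, 1962 to February 8, 1963 is 119 days inclusive.
119 = 7 × 17, so the span is exactly 17 full weeks.
Each full week contributes 5 weekdays (Mon–Fri): 17 × 5 = 85.
Holidays: November 24, 1962 (Sat); December 1, 1962 (Sat); December 25, 1962 (Tue); December 30, 1962 (Sun); January 15, 1963 (Tue); January 29, 1963 (Tue).
3 of the 6 holidays fall on weekdays; the rest are weekends and were already excluded.
Business days: 85 − 3 = 82.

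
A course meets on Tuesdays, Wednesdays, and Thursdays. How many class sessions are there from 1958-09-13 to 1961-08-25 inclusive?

1958-09-13 is a Saturday.
The range spans 1078 days (inclusive of both endpoints).
1078 = 7 × 154, so the span is exactly 154 full weeks.
Each full week contributes 3 days from the set (Tue, Wed, Thu): 154 × 3 = 462.
Total: 462.

462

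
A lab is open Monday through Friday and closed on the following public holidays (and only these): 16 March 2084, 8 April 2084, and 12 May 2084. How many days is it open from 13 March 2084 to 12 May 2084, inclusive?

43 working days

13 March 2084 is a Monday.
From 13 March 2084 to 12 May 2084 is 61 days inclusive.
61 = 7 × 8 + 5, so there are 8 full weeks plus 5 extra days.
Each full week contributes 5 weekdays (Mon–Fri): 8 × 5 = 40.
The 5 extra days are Mon, Tue, Wed, Thu, Fri — 5 of them qualify.
Total: 40 + 5 = 45.
Holidays: 16 March 2084 (Thu); 8 April 2084 (Sat); 12 May 2084 (Fri).
2 of the 3 holidays fall on weekdays; the rest are weekends and were already excluded.
Business days: 45 − 2 = 43.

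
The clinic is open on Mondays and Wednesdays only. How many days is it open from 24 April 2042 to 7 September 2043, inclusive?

143

24 April 2042 is a Thursday.
That's 502 days from start to end, counting both.
502 = 7 × 71 + 5, so there are 71 full weeks plus 5 extra days.
Each full week contributes 2 days from the set (Mon, Wed): 71 × 2 = 142.
The 5 extra days are Thu, Fri, Sat, Sun, Mon — 1 of them qualifies.
Total: 142 + 1 = 143.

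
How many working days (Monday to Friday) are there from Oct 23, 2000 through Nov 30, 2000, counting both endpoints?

29 weekdays

Oct 23, 2000 is a Monday.
That's 39 days from start to end, counting both.
39 = 7 × 5 + 4, so there are 5 full weeks plus 4 extra days.
Each full week contributes 5 weekdays (Mon–Fri): 5 × 5 = 25.
The 4 extra days are Monday, Tuesday, Wednesday, Thursday — 4 of them qualify.
Total: 25 + 4 = 29.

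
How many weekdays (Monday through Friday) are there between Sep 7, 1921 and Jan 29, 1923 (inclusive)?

Sep 7, 1921 is a Wednesday.
That's 510 days from start to end, counting both.
510 = 7 × 72 + 6, so there are 72 full weeks plus 6 extra days.
Each full week contributes 5 weekdays (Mon–Fri): 72 × 5 = 360.
The 6 extra days are Wednesday, Thursday, Friday, Saturday, Sunday, Monday — 4 of them qualify.
Total: 360 + 4 = 364.

364 weekdays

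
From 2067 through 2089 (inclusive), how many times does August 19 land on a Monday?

4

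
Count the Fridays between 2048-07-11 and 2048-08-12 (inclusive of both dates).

4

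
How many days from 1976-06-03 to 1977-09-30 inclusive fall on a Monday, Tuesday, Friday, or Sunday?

277

1976-06-03 is a Thursday.
From 1976-06-03 to 1977-09-30 is 485 days inclusive.
485 = 7 × 69 + 2, so there are 69 full weeks plus 2 extra days.
Each full week contributes 4 days from the set (Mon, Tue, Fri, Sun): 69 × 4 = 276.
The 2 extra days are Thu, Fri — 1 of them qualifies.
Total: 276 + 1 = 277.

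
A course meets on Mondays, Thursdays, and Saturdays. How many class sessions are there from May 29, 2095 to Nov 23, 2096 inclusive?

May 29, 2095 is a Sunday.
That's 545 days from start to end, counting both.
545 = 7 × 77 + 6, so there are 77 full weeks plus 6 extra days.
Each full week contributes 3 days from the set (Mon, Thu, Sat): 77 × 3 = 231.
The 6 extra days are Sunday, Monday, Tuesday, Wednesday, Thursday, Friday — 2 of them qualify.
Total: 231 + 2 = 233.

233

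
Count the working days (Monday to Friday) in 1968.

January 1, 1968 is a Monday.
From January 1, 1968 to December 31, 1968 is 366 days inclusive.
366 = 7 × 52 + 2, so there are 52 full weeks plus 2 extra days.
Each full week contributes 5 weekdays (Mon–Fri): 52 × 5 = 260.
The 2 extra days are Mon, Tue — 2 of them qualify.
Total: 260 + 2 = 262.

262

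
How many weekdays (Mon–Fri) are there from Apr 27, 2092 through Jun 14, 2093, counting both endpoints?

Apr 27, 2092 is a Sunday.
From Apr 27, 2092 to Jun 14, 2093 is 414 days inclusive.
414 = 7 × 59 + 1, so there are 59 full weeks plus 1 extra day.
Each full week contributes 5 weekdays (Mon–Fri): 59 × 5 = 295.
The 1 extra day is Sun — none qualify.
Total: 295 + 0 = 295.

295 weekdays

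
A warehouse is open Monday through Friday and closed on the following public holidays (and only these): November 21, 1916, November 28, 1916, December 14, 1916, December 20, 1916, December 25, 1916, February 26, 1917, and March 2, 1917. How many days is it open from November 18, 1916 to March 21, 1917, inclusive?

November 18, 1916 is a Saturday.
The range spans 124 days (inclusive of both endpoints).
124 = 7 × 17 + 5, so there are 17 full weeks plus 5 extra days.
Each full week contributes 5 weekdays (Mon–Fri): 17 × 5 = 85.
The 5 extra days are Sat, Sun, Mon, Tue, Wed — 3 of them qualify.
Total: 85 + 3 = 88.
Holidays: November 21, 1916 (Tue); November 28, 1916 (Tue); December 14, 1916 (Thu); December 20, 1916 (Wed); December 25, 1916 (Mon); February 26, 1917 (Mon); March 2, 1917 (Fri).
All 7 holidays fall on weekdays, so subtract 7.
Business days: 88 − 7 = 81.

81 business days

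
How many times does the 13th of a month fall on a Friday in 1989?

The 13th falls on a Friday when the month's 13th has weekday Fri.
Jan 13 is Fri ✓; Feb 13 is Mon; Mar 13 is Mon; Apr 13 is Thu; May 13 is Sat; Jun 13 is Tue; Jul 13 is Thu; Aug 13 is Sun; Sep 13 is Wed; Oct 13 is Fri ✓; Nov 13 is Mon; Dec 13 is Wed.
Friday the 13ths: Jan, Oct.

2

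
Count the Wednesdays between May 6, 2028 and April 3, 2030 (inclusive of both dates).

May 6, 2028 is a Saturday.
That's 698 days from start to end, counting both.
698 = 7 × 99 + 5, so there are 99 full weeks plus 5 extra days.
Each full week contributes one Wednesday: 99 so far.
The 5 extra days are Saturday, Sunday, Monday, Tuesday, Wednesday — 1 of them qualifies.
Total: 99 + 1 = 100.

100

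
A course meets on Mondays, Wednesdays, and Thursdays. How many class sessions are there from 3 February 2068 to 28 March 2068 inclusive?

23

3 February 2068 is a Friday.
That's 55 days from start to end, counting both.
55 = 7 × 7 + 6, so there are 7 full weeks plus 6 extra days.
Each full week contributes 3 days from the set (Mon, Wed, Thu): 7 × 3 = 21.
The 6 extra days are Fri, Sat, Sun, Mon, Tue, Wed — 2 of them qualify.
Total: 21 + 2 = 23.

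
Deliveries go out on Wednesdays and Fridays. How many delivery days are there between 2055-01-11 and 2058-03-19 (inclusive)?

332

2055-01-11 is a Monday.
From 2055-01-11 to 2058-03-19 is 1164 days inclusive.
1164 = 7 × 166 + 2, so there are 166 full weeks plus 2 extra days.
Each full week contributes 2 days from the set (Wed, Fri): 166 × 2 = 332.
The 2 extra days are Mon, Tue — none qualify.
Total: 332 + 0 = 332.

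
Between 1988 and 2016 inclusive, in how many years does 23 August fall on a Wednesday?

4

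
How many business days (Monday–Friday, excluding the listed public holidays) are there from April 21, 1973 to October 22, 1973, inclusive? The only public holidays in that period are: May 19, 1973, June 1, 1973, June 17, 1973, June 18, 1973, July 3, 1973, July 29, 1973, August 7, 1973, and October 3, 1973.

126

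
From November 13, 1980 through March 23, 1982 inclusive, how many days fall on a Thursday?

November 13, 1980 is a Thursday.
That's 496 days from start to end, counting both.
496 = 7 × 70 + 6, so there are 70 full weeks plus 6 extra days.
Each full week contributes one Thursday: 70 so far.
The 6 extra days are Thu, Fri, Sat, Sun, Mon, Tue — 1 of them qualifies.
Total: 70 + 1 = 71.

71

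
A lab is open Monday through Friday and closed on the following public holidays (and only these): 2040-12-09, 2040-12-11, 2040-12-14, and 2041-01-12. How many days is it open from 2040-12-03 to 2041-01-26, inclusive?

2040-12-03 is a Monday.
That's 55 days from start to end, counting both.
55 = 7 × 7 + 6, so there are 7 full weeks plus 6 extra days.
Each full week contributes 5 weekdays (Mon–Fri): 7 × 5 = 35.
The 6 extra days are Monday, Tuesday, Wednesday, Thursday, Friday, Saturday — 5 of them qualify.
Total: 35 + 5 = 40.
Holidays: 2040-12-09 (Sun); 2040-12-11 (Tue); 2040-12-14 (Fri); 2041-01-12 (Sat).
2 of the 4 holidays fall on weekdays; the rest are weekends and were already excluded.
Business days: 40 − 2 = 38.

38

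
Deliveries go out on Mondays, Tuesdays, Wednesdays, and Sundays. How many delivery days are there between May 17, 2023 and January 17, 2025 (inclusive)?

349

May 17, 2023 is a Wednesday.
The range spans 612 days (inclusive of both endpoints).
612 = 7 × 87 + 3, so there are 87 full weeks plus 3 extra days.
Each full week contributes 4 days from the set (Mon, Tue, Wed, Sun): 87 × 4 = 348.
The 3 extra days are Wed, Thu, Fri — 1 of them qualifies.
Total: 348 + 1 = 349.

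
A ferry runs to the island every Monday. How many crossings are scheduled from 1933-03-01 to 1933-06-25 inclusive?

16 Mondays

1933-03-01 is a Wednesday.
From 1933-03-01 to 1933-06-25 is 117 days inclusive.
117 = 7 × 16 + 5, so there are 16 full weeks plus 5 extra days.
Each full week contributes one Monday: 16 so far.
The 5 extra days are Wednesday, Thursday, Friday, Saturday, Sunday — none qualify.
Total: 16 + 0 = 16.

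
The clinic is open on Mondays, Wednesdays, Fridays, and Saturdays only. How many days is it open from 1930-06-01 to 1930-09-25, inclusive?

66

1930-06-01 is a Sunday.
From 1930-06-01 to 1930-09-25 is 117 days inclusive.
117 = 7 × 16 + 5, so there are 16 full weeks plus 5 extra days.
Each full week contributes 4 days from the set (Mon, Wed, Fri, Sat): 16 × 4 = 64.
The 5 extra days are Sun, Mon, Tue, Wed, Thu — 2 of them qualify.
Total: 64 + 2 = 66.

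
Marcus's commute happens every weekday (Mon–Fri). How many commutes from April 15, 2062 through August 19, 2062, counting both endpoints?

90

April 15, 2062 is a Saturday.
The range spans 127 days (inclusive of both endpoints).
127 = 7 × 18 + 1, so there are 18 full weeks plus 1 extra day.
Each full week contributes 5 weekdays (Mon–Fri): 18 × 5 = 90.
The 1 extra day is Saturday — none qualify.
Total: 90 + 0 = 90.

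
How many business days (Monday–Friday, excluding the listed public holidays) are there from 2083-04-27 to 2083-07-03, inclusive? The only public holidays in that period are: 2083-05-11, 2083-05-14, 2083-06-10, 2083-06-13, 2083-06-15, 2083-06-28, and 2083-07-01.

43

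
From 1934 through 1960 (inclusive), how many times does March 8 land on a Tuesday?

Day of week of March 8 in each year:
1934: Thu, 1935: Fri, 1936: Sun, 1937: Mon, 1938: Tue ✓, 1939: Wed, 1940: Fri, 1941: Sat, 1942: Sun, 1943: Mon, 1944: Wed, 1945: Thu, 1946: Fri, 1947: Sat, 1948: Mon, 1949: Tue ✓, 1950: Wed, 1951: Thu, 1952: Sat, 1953: Sun, 1954: Mon, 1955: Tue ✓, 1956: Thu, 1957: Fri, 1958: Sat, 1959: Sun, 1960: Tue ✓
Tuesdays: 1938, 1949, 1955, 1960.

4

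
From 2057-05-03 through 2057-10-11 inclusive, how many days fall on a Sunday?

23

2057-05-03 is a Thursday.
From 2057-05-03 to 2057-10-11 is 162 days inclusive.
162 = 7 × 23 + 1, so there are 23 full weeks plus 1 extra day.
Each full week contributes one Sunday: 23 so far.
The 1 extra day is Thursday — none qualify.
Total: 23 + 0 = 23.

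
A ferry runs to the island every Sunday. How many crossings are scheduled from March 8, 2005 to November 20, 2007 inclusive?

March 8, 2005 is a Tuesday.
From March 8, 2005 to November 20, 2007 is 988 days inclusive.
988 = 7 × 141 + 1, so there are 141 full weeks plus 1 extra day.
Each full week contributes one Sunday: 141 so far.
The 1 extra day is Tuesday — none qualify.
Total: 141 + 0 = 141.

141 Sundays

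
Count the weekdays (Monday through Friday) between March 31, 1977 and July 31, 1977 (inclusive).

March 31, 1977 is a Thursday.
The range spans 123 days (inclusive of both endpoints).
123 = 7 × 17 + 4, so there are 17 full weeks plus 4 extra days.
Each full week contributes 5 weekdays (Mon–Fri): 17 × 5 = 85.
The 4 extra days are Thu, Fri, Sat, Sun — 2 of them qualify.
Total: 85 + 2 = 87.

87 weekdays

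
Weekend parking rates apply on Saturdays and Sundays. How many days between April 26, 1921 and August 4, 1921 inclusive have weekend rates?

28

April 26, 1921 is a Tuesday.
That's 101 days from start to end, counting both.
101 = 7 × 14 + 3, so there are 14 full weeks plus 3 extra days.
Each full week contributes 2 weekend days (Sat, Sun): 14 × 2 = 28.
The 3 extra days are Tuesday, Wednesday, Thursday — none qualify.
Total: 28 + 0 = 28.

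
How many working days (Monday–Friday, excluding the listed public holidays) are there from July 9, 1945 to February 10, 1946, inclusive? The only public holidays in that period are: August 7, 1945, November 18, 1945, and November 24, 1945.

154

July 9, 1945 is a Monday.
That's 217 days from start to end, counting both.
217 = 7 × 31, so the span is exactly 31 full weeks.
Each full week contributes 5 weekdays (Mon–Fri): 31 × 5 = 155.
Holidays: August 7, 1945 (Tue); November 18, 1945 (Sun); November 24, 1945 (Sat).
1 of the 3 holidays fall on weekdays; the rest are weekends and were already excluded.
Business days: 155 − 1 = 154.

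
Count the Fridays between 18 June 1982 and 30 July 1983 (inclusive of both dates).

18 June 1982 is a Friday.
That's 408 days from start to end, counting both.
408 = 7 × 58 + 2, so there are 58 full weeks plus 2 extra days.
Each full week contributes one Friday: 58 so far.
The 2 extra days are Fri, Sat — 1 of them qualifies.
Total: 58 + 1 = 59.

59 Fridays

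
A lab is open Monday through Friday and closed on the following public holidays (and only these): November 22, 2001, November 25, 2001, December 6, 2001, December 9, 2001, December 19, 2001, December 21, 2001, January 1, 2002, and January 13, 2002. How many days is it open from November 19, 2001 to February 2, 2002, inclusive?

50

November 19, 2001 is a Monday.
The range spans 76 days (inclusive of both endpoints).
76 = 7 × 10 + 6, so there are 10 full weeks plus 6 extra days.
Each full week contributes 5 weekdays (Mon–Fri): 10 × 5 = 50.
The 6 extra days are Monday, Tuesday, Wednesday, Thursday, Friday, Saturday — 5 of them qualify.
Total: 50 + 5 = 55.
Holidays: November 22, 2001 (Thu); November 25, 2001 (Sun); December 6, 2001 (Thu); December 9, 2001 (Sun); December 19, 2001 (Wed); December 21, 2001 (Fri); January 1, 2002 (Tue); January 13, 2002 (Sun).
5 of the 8 holidays fall on weekdays; the rest are weekends and were already excluded.
Business days: 55 − 5 = 50.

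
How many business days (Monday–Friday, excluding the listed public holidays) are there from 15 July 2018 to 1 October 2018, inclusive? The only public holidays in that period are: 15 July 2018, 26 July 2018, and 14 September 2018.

54

15 July 2018 is a Sunday.
That's 79 days from start to end, counting both.
79 = 7 × 11 + 2, so there are 11 full weeks plus 2 extra days.
Each full week contributes 5 weekdays (Mon–Fri): 11 × 5 = 55.
The 2 extra days are Sunday, Monday — 1 of them qualifies.
Total: 55 + 1 = 56.
Holidays: 15 July 2018 (Sun); 26 July 2018 (Thu); 14 September 2018 (Fri).
2 of the 3 holidays fall on weekdays; the rest are weekends and were already excluded.
Business days: 56 − 2 = 54.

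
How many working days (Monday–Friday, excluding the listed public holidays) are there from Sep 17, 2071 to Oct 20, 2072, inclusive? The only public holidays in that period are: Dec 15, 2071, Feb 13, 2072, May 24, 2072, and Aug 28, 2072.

284

Sep 17, 2071 is a Thursday.
That's 400 days from start to end, counting both.
400 = 7 × 57 + 1, so there are 57 full weeks plus 1 extra day.
Each full week contributes 5 weekdays (Mon–Fri): 57 × 5 = 285.
The 1 extra day is Thursday — 1 of them qualifies.
Total: 285 + 1 = 286.
Holidays: Dec 15, 2071 (Tue); Feb 13, 2072 (Sat); May 24, 2072 (Tue); Aug 28, 2072 (Sun).
2 of the 4 holidays fall on weekdays; the rest are weekends and were already excluded.
Business days: 286 − 2 = 284.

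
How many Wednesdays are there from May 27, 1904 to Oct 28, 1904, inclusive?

May 27, 1904 is a Friday.
That's 155 days from start to end, counting both.
155 = 7 × 22 + 1, so there are 22 full weeks plus 1 extra day.
Each full week contributes one Wednesday: 22 so far.
The 1 extra day is Fri — none qualify.
Total: 22 + 0 = 22.

22 Wednesdays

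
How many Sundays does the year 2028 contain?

53

2028-01-01 is a Saturday.
From 2028-01-01 to 2028-12-31 is 366 days inclusive.
366 = 7 × 52 + 2, so there are 52 full weeks plus 2 extra days.
Each full week contributes one Sunday: 52 so far.
The 2 extra days are Sat, Sun — 1 of them qualifies.
Total: 52 + 1 = 53.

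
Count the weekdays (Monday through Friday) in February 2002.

20

1 February 2002 is a Friday.
That's 28 days from start to end, counting both.
28 = 7 × 4, so the span is exactly 4 full weeks.
Each full week contributes 5 weekdays (Mon–Fri): 4 × 5 = 20.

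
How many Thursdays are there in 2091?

52

Jan 1, 2091 is a Monday.
That's 365 days from start to end, counting both.
365 = 7 × 52 + 1, so there are 52 full weeks plus 1 extra day.
Each full week contributes one Thursday: 52 so far.
The 1 extra day is Monday — none qualify.
Total: 52 + 0 = 52.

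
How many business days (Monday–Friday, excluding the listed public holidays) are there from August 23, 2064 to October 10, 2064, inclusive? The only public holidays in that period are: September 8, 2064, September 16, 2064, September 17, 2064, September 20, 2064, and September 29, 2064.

August 23, 2064 is a Saturday.
From August 23, 2064 to October 10, 2064 is 49 days inclusive.
49 = 7 × 7, so the span is exactly 7 full weeks.
Each full week contributes 5 weekdays (Mon–Fri): 7 × 5 = 35.
Holidays: September 8, 2064 (Mon); September 16, 2064 (Tue); September 17, 2064 (Wed); September 20, 2064 (Sat); September 29, 2064 (Mon).
4 of the 5 holidays fall on weekdays; the rest are weekends and were already excluded.
Business days: 35 − 4 = 31.

31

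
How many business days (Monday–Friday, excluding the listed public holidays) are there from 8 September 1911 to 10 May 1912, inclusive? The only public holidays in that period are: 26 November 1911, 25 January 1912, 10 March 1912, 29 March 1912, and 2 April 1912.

8 September 1911 is a Friday.
That's 246 days from start to end, counting both.
246 = 7 × 35 + 1, so there are 35 full weeks plus 1 extra day.
Each full week contributes 5 weekdays (Mon–Fri): 35 × 5 = 175.
The 1 extra day is Friday — 1 of them qualifies.
Total: 175 + 1 = 176.
Holidays: 26 November 1911 (Sun); 25 January 1912 (Thu); 10 March 1912 (Sun); 29 March 1912 (Fri); 2 April 1912 (Tue).
3 of the 5 holidays fall on weekdays; the rest are weekends and were already excluded.
Business days: 176 − 3 = 173.

173 business days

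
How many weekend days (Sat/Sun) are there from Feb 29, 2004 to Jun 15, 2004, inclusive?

Feb 29, 2004 is a Sunday.
From Feb 29, 2004 to Jun 15, 2004 is 108 days inclusive.
108 = 7 × 15 + 3, so there are 15 full weeks plus 3 extra days.
Each full week contributes 2 weekend days (Sat, Sun): 15 × 2 = 30.
The 3 extra days are Sunday, Monday, Tuesday — 1 of them qualifies.
Total: 30 + 1 = 31.

31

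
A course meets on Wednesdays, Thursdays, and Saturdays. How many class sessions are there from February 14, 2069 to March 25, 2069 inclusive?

17

February 14, 2069 is a Thursday.
From February 14, 2069 to March 25, 2069 is 40 days inclusive.
40 = 7 × 5 + 5, so there are 5 full weeks plus 5 extra days.
Each full week contributes 3 days from the set (Wed, Thu, Sat): 5 × 3 = 15.
The 5 extra days are Thu, Fri, Sat, Sun, Mon — 2 of them qualify.
Total: 15 + 2 = 17.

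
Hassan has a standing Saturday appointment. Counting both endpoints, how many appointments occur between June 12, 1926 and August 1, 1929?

164 Saturdays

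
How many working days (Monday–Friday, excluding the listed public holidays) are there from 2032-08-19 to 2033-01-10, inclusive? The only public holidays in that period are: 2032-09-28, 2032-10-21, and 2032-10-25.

100 working days

2032-08-19 is a Thursday.
That's 145 days from start to end, counting both.
145 = 7 × 20 + 5, so there are 20 full weeks plus 5 extra days.
Each full week contributes 5 weekdays (Mon–Fri): 20 × 5 = 100.
The 5 extra days are Thu, Fri, Sat, Sun, Mon — 3 of them qualify.
Total: 100 + 3 = 103.
Holidays: 2032-09-28 (Tue); 2032-10-21 (Thu); 2032-10-25 (Mon).
All 3 holidays fall on weekdays, so subtract 3.
Business days: 103 − 3 = 100.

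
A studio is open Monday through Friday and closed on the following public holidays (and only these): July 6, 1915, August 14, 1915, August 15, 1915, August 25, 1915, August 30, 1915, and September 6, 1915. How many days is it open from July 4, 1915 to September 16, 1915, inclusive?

50

July 4, 1915 is a Sunday.
The range spans 75 days (inclusive of both endpoints).
75 = 7 × 10 + 5, so there are 10 full weeks plus 5 extra days.
Each full week contributes 5 weekdays (Mon–Fri): 10 × 5 = 50.
The 5 extra days are Sunday, Monday, Tuesday, Wednesday, Thursday — 4 of them qualify.
Total: 50 + 4 = 54.
Holidays: July 6, 1915 (Tue); August 14, 1915 (Sat); August 15, 1915 (Sun); August 25, 1915 (Wed); August 30, 1915 (Mon); September 6, 1915 (Mon).
4 of the 6 holidays fall on weekdays; the rest are weekends and were already excluded.
Business days: 54 − 4 = 50.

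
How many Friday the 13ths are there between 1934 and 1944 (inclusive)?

Friday-the-13ths by year:
1934: Apr, Jul
1935: Sep, Dec
1936: Mar, Nov
1937: Aug
1938: May
1939: Jan, Oct
1940: Sep, Dec
1941: Jun
1942: Feb, Mar, Nov
1943: Aug
1944: Oct

18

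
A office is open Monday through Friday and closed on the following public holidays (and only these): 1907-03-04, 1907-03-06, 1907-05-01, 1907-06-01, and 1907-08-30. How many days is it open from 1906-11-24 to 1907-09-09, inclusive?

202 business days

1906-11-24 is a Saturday.
From 1906-11-24 to 1907-09-09 is 290 days inclusive.
290 = 7 × 41 + 3, so there are 41 full weeks plus 3 extra days.
Each full week contributes 5 weekdays (Mon–Fri): 41 × 5 = 205.
The 3 extra days are Sat, Sun, Mon — 1 of them qualifies.
Total: 205 + 1 = 206.
Holidays: 1907-03-04 (Mon); 1907-03-06 (Wed); 1907-05-01 (Wed); 1907-06-01 (Sat); 1907-08-30 (Fri).
4 of the 5 holidays fall on weekdays; the rest are weekends and were already excluded.
Business days: 206 − 4 = 202.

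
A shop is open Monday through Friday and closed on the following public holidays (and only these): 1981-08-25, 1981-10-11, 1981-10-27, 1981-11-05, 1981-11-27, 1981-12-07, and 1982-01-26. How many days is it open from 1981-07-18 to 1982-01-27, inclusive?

1981-07-18 is a Saturday.
From 1981-07-18 to 1982-01-27 is 194 days inclusive.
194 = 7 × 27 + 5, so there are 27 full weeks plus 5 extra days.
Each full week contributes 5 weekdays (Mon–Fri): 27 × 5 = 135.
The 5 extra days are Sat, Sun, Mon, Tue, Wed — 3 of them qualify.
Total: 135 + 3 = 138.
Holidays: 1981-08-25 (Tue); 1981-10-11 (Sun); 1981-10-27 (Tue); 1981-11-05 (Thu); 1981-11-27 (Fri); 1981-12-07 (Mon); 1982-01-26 (Tue).
6 of the 7 holidays fall on weekdays; the rest are weekends and were already excluded.
Business days: 138 − 6 = 132.

132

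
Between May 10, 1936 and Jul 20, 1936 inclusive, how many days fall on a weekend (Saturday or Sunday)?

21

May 10, 1936 is a Sunday.
That's 72 days from start to end, counting both.
72 = 7 × 10 + 2, so there are 10 full weeks plus 2 extra days.
Each full week contributes 2 weekend days (Sat, Sun): 10 × 2 = 20.
The 2 extra days are Sunday, Monday — 1 of them qualifies.
Total: 20 + 1 = 21.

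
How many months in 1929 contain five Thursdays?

4

A month has five Thursdays exactly when Thursday falls within its first (length − 28) days.
Jan: 31 days, starts Tue → 5 of Tue, Wed, Thu ✓
Feb: 28 days, starts Fri → 5 of (none)
Mar: 31 days, starts Fri → 5 of Fri, Sat, Sun
Apr: 30 days, starts Mon → 5 of Mon, Tue
May: 31 days, starts Wed → 5 of Wed, Thu, Fri ✓
Jun: 30 days, starts Sat → 5 of Sat, Sun
Jul: 31 days, starts Mon → 5 of Mon, Tue, Wed
Aug: 31 days, starts Thu → 5 of Thu, Fri, Sat ✓
Sep: 30 days, starts Sun → 5 of Sun, Mon
Oct: 31 days, starts Tue → 5 of Tue, Wed, Thu ✓
Nov: 30 days, starts Fri → 5 of Fri, Sat
Dec: 31 days, starts Sun → 5 of Sun, Mon, Tue
Months with five Thursdays: Jan, May, Aug, Oct.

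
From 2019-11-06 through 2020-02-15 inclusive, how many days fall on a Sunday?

14 Sundays

2019-11-06 is a Wednesday.
From 2019-11-06 to 2020-02-15 is 102 days inclusive.
102 = 7 × 14 + 4, so there are 14 full weeks plus 4 extra days.
Each full week contributes one Sunday: 14 so far.
The 4 extra days are Wed, Thu, Fri, Sat — none qualify.
Total: 14 + 0 = 14.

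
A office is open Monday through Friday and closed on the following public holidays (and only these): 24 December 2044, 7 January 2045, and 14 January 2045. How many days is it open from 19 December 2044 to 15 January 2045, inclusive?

20 working days

19 December 2044 is a Monday.
From 19 December 2044 to 15 January 2045 is 28 days inclusive.
28 = 7 × 4, so the span is exactly 4 full weeks.
Each full week contributes 5 weekdays (Mon–Fri): 4 × 5 = 20.
Total: 20.
Holidays: 24 December 2044 (Sat); 7 January 2045 (Sat); 14 January 2045 (Sat).
None of the 3 holidays fall on a weekday, so nothing to subtract.
Business days: 20 − 0 = 20.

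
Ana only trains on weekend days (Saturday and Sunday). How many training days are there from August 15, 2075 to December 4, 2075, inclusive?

32

August 15, 2075 is a Thursday.
From August 15, 2075 to December 4, 2075 is 112 days inclusive.
112 = 7 × 16, so the span is exactly 16 full weeks.
Each full week contributes 2 weekend days (Sat, Sun): 16 × 2 = 32.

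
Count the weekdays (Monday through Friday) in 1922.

260 weekdays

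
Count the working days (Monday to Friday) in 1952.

1952-01-01 is a Tuesday.
That's 366 days from start to end, counting both.
366 = 7 × 52 + 2, so there are 52 full weeks plus 2 extra days.
Each full week contributes 5 weekdays (Mon–Fri): 52 × 5 = 260.
The 2 extra days are Tuesday, Wednesday — 2 of them qualify.
Total: 260 + 2 = 262.

262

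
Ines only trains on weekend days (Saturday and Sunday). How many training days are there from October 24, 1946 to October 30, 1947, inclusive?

October 24, 1946 is a Thursday.
The range spans 372 days (inclusive of both endpoints).
372 = 7 × 53 + 1, so there are 53 full weeks plus 1 extra day.
Each full week contributes 2 weekend days (Sat, Sun): 53 × 2 = 106.
The 1 extra day is Thursday — none qualify.
Total: 106 + 0 = 106.

106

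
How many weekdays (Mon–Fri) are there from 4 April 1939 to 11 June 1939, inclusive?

49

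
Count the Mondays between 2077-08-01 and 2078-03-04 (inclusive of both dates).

31 Mondays

2077-08-01 is a Sunday.
From 2077-08-01 to 2078-03-04 is 216 days inclusive.
216 = 7 × 30 + 6, so there are 30 full weeks plus 6 extra days.
Each full week contributes one Monday: 30 so far.
The 6 extra days are Sun, Mon, Tue, Wed, Thu, Fri — 1 of them qualifies.
Total: 30 + 1 = 31.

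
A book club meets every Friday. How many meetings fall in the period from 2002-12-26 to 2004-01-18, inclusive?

2002-12-26 is a Thursday.
From 2002-12-26 to 2004-01-18 is 389 days inclusive.
389 = 7 × 55 + 4, so there are 55 full weeks plus 4 extra days.
Each full week contributes one Friday: 55 so far.
The 4 extra days are Thu, Fri, Sat, Sun — 1 of them qualifies.
Total: 55 + 1 = 56.

56 Fridays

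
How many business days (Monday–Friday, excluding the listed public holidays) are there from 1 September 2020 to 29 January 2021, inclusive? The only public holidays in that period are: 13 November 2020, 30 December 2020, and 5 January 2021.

106

1 September 2020 is a Tuesday.
From 1 September 2020 to 29 January 2021 is 151 days inclusive.
151 = 7 × 21 + 4, so there are 21 full weeks plus 4 extra days.
Each full week contributes 5 weekdays (Mon–Fri): 21 × 5 = 105.
The 4 extra days are Tuesday, Wednesday, Thursday, Friday — 4 of them qualify.
Total: 105 + 4 = 109.
Holidays: 13 November 2020 (Fri); 30 December 2020 (Wed); 5 January 2021 (Tue).
All 3 holidays fall on weekdays, so subtract 3.
Business days: 109 − 3 = 106.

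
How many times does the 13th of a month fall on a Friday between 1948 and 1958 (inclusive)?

19

Friday-the-13ths by year:
1948: Feb, Aug
1949: May
1950: Jan, Oct
1951: Apr, Jul
1952: Jun
1953: Feb, Mar, Nov
1954: Aug
1955: May
1956: Jan, Apr, Jul
1957: Sep, Dec
1958: Jun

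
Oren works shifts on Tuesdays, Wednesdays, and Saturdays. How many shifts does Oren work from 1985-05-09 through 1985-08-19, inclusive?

43

1985-05-09 is a Thursday.
The range spans 103 days (inclusive of both endpoints).
103 = 7 × 14 + 5, so there are 14 full weeks plus 5 extra days.
Each full week contributes 3 days from the set (Tue, Wed, Sat): 14 × 3 = 42.
The 5 extra days are Thu, Fri, Sat, Sun, Mon — 1 of them qualifies.
Total: 42 + 1 = 43.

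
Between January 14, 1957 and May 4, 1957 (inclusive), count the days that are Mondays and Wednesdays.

32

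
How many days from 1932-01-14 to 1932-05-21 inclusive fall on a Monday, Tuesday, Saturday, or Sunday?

73

1932-01-14 is a Thursday.
From 1932-01-14 to 1932-05-21 is 129 days inclusive.
129 = 7 × 18 + 3, so there are 18 full weeks plus 3 extra days.
Each full week contributes 4 days from the set (Mon, Tue, Sat, Sun): 18 × 4 = 72.
The 3 extra days are Thu, Fri, Sat — 1 of them qualifies.
Total: 72 + 1 = 73.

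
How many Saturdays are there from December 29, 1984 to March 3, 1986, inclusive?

62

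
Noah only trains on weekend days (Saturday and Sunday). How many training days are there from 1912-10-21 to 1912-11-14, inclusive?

1912-10-21 is a Monday.
From 1912-10-21 to 1912-11-14 is 25 days inclusive.
25 = 7 × 3 + 4, so there are 3 full weeks plus 4 extra days.
Each full week contributes 2 weekend days (Sat, Sun): 3 × 2 = 6.
The 4 extra days are Mon, Tue, Wed, Thu — none qualify.
Total: 6 + 0 = 6.

6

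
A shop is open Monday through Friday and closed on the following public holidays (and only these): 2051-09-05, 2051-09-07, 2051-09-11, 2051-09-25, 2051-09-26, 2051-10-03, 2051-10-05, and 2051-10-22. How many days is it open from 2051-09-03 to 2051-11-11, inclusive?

43

2051-09-03 is a Sunday.
The range spans 70 days (inclusive of both endpoints).
70 = 7 × 10, so the span is exactly 10 full weeks.
Each full week contributes 5 weekdays (Mon–Fri): 10 × 5 = 50.
Holidays: 2051-09-05 (Tue); 2051-09-07 (Thu); 2051-09-11 (Mon); 2051-09-25 (Mon); 2051-09-26 (Tue); 2051-10-03 (Tue); 2051-10-05 (Thu); 2051-10-22 (Sun).
7 of the 8 holidays fall on weekdays; the rest are weekends and were already excluded.
Business days: 50 − 7 = 43.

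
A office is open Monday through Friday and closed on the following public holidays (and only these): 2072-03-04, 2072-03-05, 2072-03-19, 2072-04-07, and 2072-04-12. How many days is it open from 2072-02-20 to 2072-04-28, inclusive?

2072-02-20 is a Saturday.
That's 69 days from start to end, counting both.
69 = 7 × 9 + 6, so there are 9 full weeks plus 6 extra days.
Each full week contributes 5 weekdays (Mon–Fri): 9 × 5 = 45.
The 6 extra days are Saturday, Sunday, Monday, Tuesday, Wednesday, Thursday — 4 of them qualify.
Total: 45 + 4 = 49.
Holidays: 2072-03-04 (Fri); 2072-03-05 (Sat); 2072-03-19 (Sat); 2072-04-07 (Thu); 2072-04-12 (Tue).
3 of the 5 holidays fall on weekdays; the rest are weekends and were already excluded.
Business days: 49 − 3 = 46.

46 business days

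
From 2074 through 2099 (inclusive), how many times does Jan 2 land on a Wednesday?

Day of week of January 2 in each year:
2074: Tue, 2075: Wed ✓, 2076: Thu, 2077: Sat, 2078: Sun, 2079: Mon, 2080: Tue, 2081: Thu, 2082: Fri, 2083: Sat, 2084: Sun, 2085: Tue, 2086: Wed ✓, 2087: Thu, 2088: Fri, 2089: Sun, 2090: Mon, 2091: Tue, 2092: Wed ✓, 2093: Fri, 2094: Sat, 2095: Sun, 2096: Mon, 2097: Wed ✓, 2098: Thu, 2099: Fri
Wednesdays: 2075, 2086, 2092, 2097.

4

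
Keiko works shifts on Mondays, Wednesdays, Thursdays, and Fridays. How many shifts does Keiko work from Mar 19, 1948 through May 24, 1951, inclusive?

Mar 19, 1948 is a Friday.
From Mar 19, 1948 to May 24, 1951 is 1162 days inclusive.
1162 = 7 × 166, so the span is exactly 166 full weeks.
Each full week contributes 4 days from the set (Mon, Wed, Thu, Fri): 166 × 4 = 664.

664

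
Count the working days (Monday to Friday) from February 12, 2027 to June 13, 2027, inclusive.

86 weekdays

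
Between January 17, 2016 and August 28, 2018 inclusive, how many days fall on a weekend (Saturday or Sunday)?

January 17, 2016 is a Sunday.
From January 17, 2016 to August 28, 2018 is 955 days inclusive.
955 = 7 × 136 + 3, so there are 136 full weeks plus 3 extra days.
Each full week contributes 2 weekend days (Sat, Sun): 136 × 2 = 272.
The 3 extra days are Sunday, Monday, Tuesday — 1 of them qualifies.
Total: 272 + 1 = 273.

273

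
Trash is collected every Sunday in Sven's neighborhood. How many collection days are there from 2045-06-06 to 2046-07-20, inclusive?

2045-06-06 is a Tuesday.
The range spans 410 days (inclusive of both endpoints).
410 = 7 × 58 + 4, so there are 58 full weeks plus 4 extra days.
Each full week contributes one Sunday: 58 so far.
The 4 extra days are Tue, Wed, Thu, Fri — none qualify.
Total: 58 + 0 = 58.

58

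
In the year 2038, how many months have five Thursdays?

4

A month has five Thursdays exactly when Thursday falls within its first (length − 28) days.
Jan: 31 days, starts Fri → 5 of Fri, Sat, Sun
Feb: 28 days, starts Mon → 5 of (none)
Mar: 31 days, starts Mon → 5 of Mon, Tue, Wed
Apr: 30 days, starts Thu → 5 of Thu, Fri ✓
May: 31 days, starts Sat → 5 of Sat, Sun, Mon
Jun: 30 days, starts Tue → 5 of Tue, Wed
Jul: 31 days, starts Thu → 5 of Thu, Fri, Sat ✓
Aug: 31 days, starts Sun → 5 of Sun, Mon, Tue
Sep: 30 days, starts Wed → 5 of Wed, Thu ✓
Oct: 31 days, starts Fri → 5 of Fri, Sat, Sun
Nov: 30 days, starts Mon → 5 of Mon, Tue
Dec: 31 days, starts Wed → 5 of Wed, Thu, Fri ✓
Months with five Thursdays: Apr, Jul, Sep, Dec.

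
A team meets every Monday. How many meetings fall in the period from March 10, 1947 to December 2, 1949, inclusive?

143 Mondays

March 10, 1947 is a Monday.
From March 10, 1947 to December 2, 1949 is 999 days inclusive.
999 = 7 × 142 + 5, so there are 142 full weeks plus 5 extra days.
Each full week contributes one Monday: 142 so far.
The 5 extra days are Mon, Tue, Wed, Thu, Fri — 1 of them qualifies.
Total: 142 + 1 = 143.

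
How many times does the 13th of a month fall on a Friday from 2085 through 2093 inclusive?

16

Friday-the-13ths by year:
2085: Apr, Jul
2086: Sep, Dec
2087: Jun
2088: Feb, Aug
2089: May
2090: Jan, Oct
2091: Apr, Jul
2092: Jun
2093: Feb, Mar, Nov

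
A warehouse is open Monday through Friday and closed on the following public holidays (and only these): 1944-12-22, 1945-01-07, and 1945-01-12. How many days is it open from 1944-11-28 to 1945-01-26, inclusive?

42

1944-11-28 is a Tuesday.
That's 60 days from start to end, counting both.
60 = 7 × 8 + 4, so there are 8 full weeks plus 4 extra days.
Each full week contributes 5 weekdays (Mon–Fri): 8 × 5 = 40.
The 4 extra days are Tue, Wed, Thu, Fri — 4 of them qualify.
Total: 40 + 4 = 44.
Holidays: 1944-12-22 (Fri); 1945-01-07 (Sun); 1945-01-12 (Fri).
2 of the 3 holidays fall on weekdays; the rest are weekends and were already excluded.
Business days: 44 − 2 = 42.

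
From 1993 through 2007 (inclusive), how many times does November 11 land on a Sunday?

2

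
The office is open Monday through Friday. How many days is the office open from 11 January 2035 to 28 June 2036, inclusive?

382 weekdays

11 January 2035 is a Thursday.
From 11 January 2035 to 28 June 2036 is 535 days inclusive.
535 = 7 × 76 + 3, so there are 76 full weeks plus 3 extra days.
Each full week contributes 5 weekdays (Mon–Fri): 76 × 5 = 380.
The 3 extra days are Thu, Fri, Sat — 2 of them qualify.
Total: 380 + 2 = 382.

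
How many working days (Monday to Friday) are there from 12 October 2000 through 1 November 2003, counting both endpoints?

12 October 2000 is a Thursday.
The range spans 1116 days (inclusive of both endpoints).
1116 = 7 × 159 + 3, so there are 159 full weeks plus 3 extra days.
Each full week contributes 5 weekdays (Mon–Fri): 159 × 5 = 795.
The 3 extra days are Thursday, Friday, Saturday — 2 of them qualify.
Total: 795 + 2 = 797.

797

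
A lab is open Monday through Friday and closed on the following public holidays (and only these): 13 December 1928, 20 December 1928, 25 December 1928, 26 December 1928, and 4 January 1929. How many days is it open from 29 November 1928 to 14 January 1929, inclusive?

28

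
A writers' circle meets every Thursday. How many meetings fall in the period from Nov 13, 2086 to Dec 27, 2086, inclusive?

Nov 13, 2086 is a Wednesday.
The range spans 45 days (inclusive of both endpoints).
45 = 7 × 6 + 3, so there are 6 full weeks plus 3 extra days.
Each full week contributes one Thursday: 6 so far.
The 3 extra days are Wed, Thu, Fri — 1 of them qualifies.
Total: 6 + 1 = 7.

7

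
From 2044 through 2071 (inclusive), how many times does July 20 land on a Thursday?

4

Day of week of July 20 in each year:
2044: Wed, 2045: Thu ✓, 2046: Fri, 2047: Sat, 2048: Mon, 2049: Tue, 2050: Wed, 2051: Thu ✓, 2052: Sat, 2053: Sun, 2054: Mon, 2055: Tue, 2056: Thu ✓, 2057: Fri, 2058: Sat, 2059: Sun, 2060: Tue, 2061: Wed, 2062: Thu ✓, 2063: Fri, 2064: Sun, 2065: Mon, 2066: Tue, 2067: Wed, 2068: Fri, 2069: Sat, 2070: Sun, 2071: Mon
Thursdays: 2045, 2051, 2056, 2062.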